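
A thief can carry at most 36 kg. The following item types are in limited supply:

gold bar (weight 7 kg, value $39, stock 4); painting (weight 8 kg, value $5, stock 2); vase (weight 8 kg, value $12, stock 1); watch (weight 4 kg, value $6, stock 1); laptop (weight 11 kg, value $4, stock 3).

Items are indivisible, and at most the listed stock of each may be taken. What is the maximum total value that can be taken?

Top feasible selections:
- 4×gold bar + 1×vase: weight 36, value 168
- 4×gold bar + 1×watch: weight 32, value 162
- 4×gold bar + 1×painting: weight 36, value 161
Best: $168.

$168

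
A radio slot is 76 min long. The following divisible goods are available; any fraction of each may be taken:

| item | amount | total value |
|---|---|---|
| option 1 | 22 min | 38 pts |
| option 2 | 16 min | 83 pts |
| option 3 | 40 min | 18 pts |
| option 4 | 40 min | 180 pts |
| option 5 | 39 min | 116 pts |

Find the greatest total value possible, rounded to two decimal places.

Take in order of value per unit:
- option 2 (83/16 per unit): all 16 → value 83, running total 83.00
- option 4 (180/40 per unit): all 40 → value 180, running total 263.00
- option 5 (116/39 per unit): 20 of 39 → value 20×116/39 = 59.4872, running total 322.49
Total 322.49.

322.49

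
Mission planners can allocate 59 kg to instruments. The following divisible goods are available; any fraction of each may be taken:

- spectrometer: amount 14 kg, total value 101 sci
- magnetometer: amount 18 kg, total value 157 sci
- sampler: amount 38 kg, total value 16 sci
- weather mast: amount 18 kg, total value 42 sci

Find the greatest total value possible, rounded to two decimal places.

Take in order of value per unit:
- magnetometer (157/18 per unit): all 18 → value 157, running total 157.00
- spectrometer (101/14 per unit): all 14 → value 101, running total 258.00
- weather mast (42/18 per unit): all 18 → value 42, running total 300.00
- sampler (16/38 per unit): 9 of 38 → value 9×16/38 = 3.7895, running total 303.79
Total 303.79.

303.79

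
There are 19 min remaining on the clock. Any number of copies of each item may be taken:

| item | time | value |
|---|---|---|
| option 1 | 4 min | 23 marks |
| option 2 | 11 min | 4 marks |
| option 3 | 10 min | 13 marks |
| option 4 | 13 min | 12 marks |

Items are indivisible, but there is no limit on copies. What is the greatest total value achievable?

Best value-per-unit is option 1 at 23/4, and filling with it alone uses time 4×4=16. No mix of the others beats 4×23 = 92.

92 marks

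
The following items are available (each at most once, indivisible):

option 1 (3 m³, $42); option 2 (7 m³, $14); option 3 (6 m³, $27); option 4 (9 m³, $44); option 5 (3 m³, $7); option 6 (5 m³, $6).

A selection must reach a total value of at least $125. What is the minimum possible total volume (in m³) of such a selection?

25

Subsets with value ≥ 125, sorted by total volume:
- option 1+option 2+option 3+option 4: volume 25, value 127
- option 1+option 3+option 4+option 5+option 6: volume 26, value 126
- option 1+option 2+option 3+option 4+option 5: volume 28, value 134
- option 1+option 2+option 3+option 4+option 6: volume 30, value 133
Minimum volume: 25 m³.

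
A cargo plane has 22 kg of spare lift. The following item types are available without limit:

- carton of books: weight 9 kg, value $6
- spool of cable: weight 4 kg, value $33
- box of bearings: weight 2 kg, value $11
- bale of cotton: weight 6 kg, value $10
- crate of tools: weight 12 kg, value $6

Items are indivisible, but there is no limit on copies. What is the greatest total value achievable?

$176

Best value-per-unit is spool of cable at 33/4; filling with it alone gives 5×33 = 165.
Optimal mix: 5×spool of cable + 1×box of bearings → weight 22, value 176.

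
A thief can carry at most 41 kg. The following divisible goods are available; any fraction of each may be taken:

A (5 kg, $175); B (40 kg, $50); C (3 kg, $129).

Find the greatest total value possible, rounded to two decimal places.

Take in order of value per unit:
- C (129/3 per unit): all 3 → value 129, running total 129.00
- A (175/5 per unit): all 5 → value 175, running total 304.00
- B (50/40 per unit): 33 of 40 → value 33×50/40 = 41.2500, running total 345.25
Total 345.25.

345.25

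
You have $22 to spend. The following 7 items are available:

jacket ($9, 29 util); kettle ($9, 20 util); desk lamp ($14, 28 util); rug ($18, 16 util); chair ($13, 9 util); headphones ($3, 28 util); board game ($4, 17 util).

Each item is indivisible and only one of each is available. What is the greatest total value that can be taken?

This is a 0/1 knapsack; check combinations near the capacity.
- jacket+kettle+headphones: cost 9+9+3=21, value 29+20+28=77
- jacket+headphones+board game: cost 9+3+4=16, value 29+28+17=74
- desk lamp+headphones+board game: cost 14+3+4=21, value 28+28+17=73
- jacket+kettle+board game: cost 9+9+4=22, value 29+20+17=66
- kettle+headphones+board game: cost 9+3+4=16, value 20+28+17=65
Best: 77 util.

77 util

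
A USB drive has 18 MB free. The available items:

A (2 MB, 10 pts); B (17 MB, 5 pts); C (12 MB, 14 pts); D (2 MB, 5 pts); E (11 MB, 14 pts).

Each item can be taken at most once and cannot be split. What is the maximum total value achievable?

29 pts

Check high-value combinations within 18 MB:
- A+D+E: size 2+2+11=15, value 10+5+14=29
- A+C+D: size 2+12+2=16, value 10+14+5=29
- A+E: size 2+11=13, value 10+14=24
- A+C: size 2+12=14, value 10+14=24
- D+E: size 2+11=13, value 5+14=19
Best: 29 pts.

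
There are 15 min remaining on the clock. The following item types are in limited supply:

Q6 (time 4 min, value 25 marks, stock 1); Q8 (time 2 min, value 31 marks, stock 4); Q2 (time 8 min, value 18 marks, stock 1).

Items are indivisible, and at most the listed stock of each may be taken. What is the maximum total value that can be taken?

149 marks

Best selections within time 15 and stock limits:
- 1×Q6 + 4×Q8: time 12, value 149
- 4×Q8: time 8, value 124
- 1×Q6 + 3×Q8: time 10, value 118
Best: 149 marks.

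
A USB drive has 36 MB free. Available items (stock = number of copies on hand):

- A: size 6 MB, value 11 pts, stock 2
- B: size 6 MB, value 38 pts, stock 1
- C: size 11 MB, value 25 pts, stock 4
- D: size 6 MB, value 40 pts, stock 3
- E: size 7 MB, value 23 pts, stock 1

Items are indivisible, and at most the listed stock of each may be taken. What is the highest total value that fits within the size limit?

183 pts

Top feasible selections:
- 1×B + 1×C + 3×D: size 35, value 183
- 1×B + 3×D + 1×E: size 31, value 181
Best: 183 pts.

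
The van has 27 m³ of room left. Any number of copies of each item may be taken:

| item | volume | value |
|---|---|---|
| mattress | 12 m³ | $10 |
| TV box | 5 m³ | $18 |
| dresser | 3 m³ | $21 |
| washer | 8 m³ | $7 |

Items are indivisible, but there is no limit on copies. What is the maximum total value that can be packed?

$189

Best value-per-unit is dresser at 21/3, and filling with it alone uses volume 9×3=27. No mix of the others beats 9×21 = 189.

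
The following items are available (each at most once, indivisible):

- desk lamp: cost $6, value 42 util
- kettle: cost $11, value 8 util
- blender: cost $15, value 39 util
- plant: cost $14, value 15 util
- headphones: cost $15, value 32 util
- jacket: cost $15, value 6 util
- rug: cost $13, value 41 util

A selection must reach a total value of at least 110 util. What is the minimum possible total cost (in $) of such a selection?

34

Subsets with value ≥ 110, sorted by total cost:
- desk lamp+blender+rug: cost 34, value 122
- desk lamp+headphones+rug: cost 34, value 115
- desk lamp+blender+headphones: cost 36, value 113
Minimum cost: 34 $.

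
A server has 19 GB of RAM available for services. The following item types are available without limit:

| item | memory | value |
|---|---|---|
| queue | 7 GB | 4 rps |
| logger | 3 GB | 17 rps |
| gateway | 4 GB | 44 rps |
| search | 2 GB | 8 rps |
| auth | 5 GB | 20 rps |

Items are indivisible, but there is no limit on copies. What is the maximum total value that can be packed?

Best value-per-unit is gateway at 44/4; filling with it alone gives 4×44 = 176.
Optimal mix: 1×logger + 4×gateway → memory 19, value 193.

193 rps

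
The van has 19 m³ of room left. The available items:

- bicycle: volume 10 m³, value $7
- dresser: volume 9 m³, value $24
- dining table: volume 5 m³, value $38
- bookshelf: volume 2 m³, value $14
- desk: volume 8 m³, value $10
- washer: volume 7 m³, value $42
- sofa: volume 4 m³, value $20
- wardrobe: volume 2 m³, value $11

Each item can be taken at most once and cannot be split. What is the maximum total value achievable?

$114

Check high-value combinations within 19 m³:
- dining table+bookshelf+washer+sofa: volume 5+2+7+4=18, value 38+14+42+20=114
- dining table+washer+sofa+wardrobe: volume 5+7+4+2=18, value 38+42+20+11=111
- dining table+bookshelf+washer+wardrobe: volume 5+2+7+2=16, value 38+14+42+11=105
Best: $114.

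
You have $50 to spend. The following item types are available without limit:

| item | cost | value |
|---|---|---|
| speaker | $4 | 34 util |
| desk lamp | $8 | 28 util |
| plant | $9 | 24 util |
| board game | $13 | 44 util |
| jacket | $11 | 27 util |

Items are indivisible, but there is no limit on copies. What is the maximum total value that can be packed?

Best value-per-unit is speaker at 34/4, and filling with it alone uses cost 12×4=48. No mix of the others beats 12×34 = 408.

408 util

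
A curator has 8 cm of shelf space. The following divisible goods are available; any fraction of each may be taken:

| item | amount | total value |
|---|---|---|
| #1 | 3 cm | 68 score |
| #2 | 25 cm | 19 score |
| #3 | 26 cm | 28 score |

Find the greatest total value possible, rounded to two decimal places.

Take in order of value per unit:
- #1 (68/3 per unit): all 3 → value 68, running total 68.00
- #3 (28/26 per unit): 5 of 26 → value 5×28/26 = 5.3846, running total 73.38
Total 73.38.

73.38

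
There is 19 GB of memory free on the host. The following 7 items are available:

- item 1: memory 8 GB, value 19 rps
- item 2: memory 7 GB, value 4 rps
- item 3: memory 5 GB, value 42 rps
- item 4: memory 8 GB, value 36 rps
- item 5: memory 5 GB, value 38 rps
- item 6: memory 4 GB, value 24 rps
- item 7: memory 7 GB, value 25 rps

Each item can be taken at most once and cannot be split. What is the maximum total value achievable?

116 rps

Check high-value combinations within 19 GB:
- item 3+item 4+item 5: memory 5+8+5=18, value 42+36+38=116
- item 3+item 5+item 7: memory 5+5+7=17, value 42+38+25=105
- item 3+item 5+item 6: memory 5+5+4=14, value 42+38+24=104
Best: 116 rps.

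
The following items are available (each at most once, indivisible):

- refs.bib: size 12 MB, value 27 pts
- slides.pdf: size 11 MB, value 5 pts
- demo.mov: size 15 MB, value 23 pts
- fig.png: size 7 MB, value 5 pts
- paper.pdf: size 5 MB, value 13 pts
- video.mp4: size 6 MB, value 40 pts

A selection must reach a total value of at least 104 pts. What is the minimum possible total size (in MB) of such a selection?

Subsets with value ≥ 104, sorted by total size:
- refs.bib+demo.mov+fig.png+paper.pdf+video.mp4: size 45, value 108
- refs.bib+slides.pdf+demo.mov+paper.pdf+video.mp4: size 49, value 108
Minimum size: 45 MB.

45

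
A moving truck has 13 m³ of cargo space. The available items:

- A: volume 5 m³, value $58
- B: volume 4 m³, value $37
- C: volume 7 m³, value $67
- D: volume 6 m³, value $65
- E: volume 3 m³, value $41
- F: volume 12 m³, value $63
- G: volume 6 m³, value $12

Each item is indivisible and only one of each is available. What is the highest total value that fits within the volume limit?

Check high-value combinations within 13 m³:
- B+D+E: volume 4+6+3=13, value 37+65+41=143
- A+B+E: volume 5+4+3=12, value 58+37+41=136
- C+D: volume 7+6=13, value 67+65=132
- A+C: volume 5+7=12, value 58+67=125
Best: $143.

$143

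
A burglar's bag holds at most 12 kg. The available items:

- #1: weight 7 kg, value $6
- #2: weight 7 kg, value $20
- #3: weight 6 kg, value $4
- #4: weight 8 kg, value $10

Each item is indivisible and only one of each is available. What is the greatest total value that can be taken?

Check high-value combinations within 12 kg:
- #2: weight 7, value 20
- #4: weight 8, value 10
- #1: weight 7, value 6
- #3: weight 6, value 4
Best: $20.

$20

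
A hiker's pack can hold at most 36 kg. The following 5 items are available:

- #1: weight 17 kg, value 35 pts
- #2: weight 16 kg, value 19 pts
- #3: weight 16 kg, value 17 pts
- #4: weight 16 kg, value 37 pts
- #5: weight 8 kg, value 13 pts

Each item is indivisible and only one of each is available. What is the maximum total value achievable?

72 pts

Check high-value combinations within 36 kg:
- #1+#4: weight 17+16=33, value 35+37=72
- #2+#4: weight 16+16=32, value 19+37=56
- #3+#4: weight 16+16=32, value 17+37=54
Best: 72 pts.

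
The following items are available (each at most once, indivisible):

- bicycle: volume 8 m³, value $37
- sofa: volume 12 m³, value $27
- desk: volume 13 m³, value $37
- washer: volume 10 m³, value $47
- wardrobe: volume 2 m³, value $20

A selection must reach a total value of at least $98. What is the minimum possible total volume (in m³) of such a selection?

20

Subsets with value ≥ 98, sorted by total volume:
- bicycle+washer+wardrobe: volume 20, value 104
- desk+washer+wardrobe: volume 25, value 104
- bicycle+sofa+washer: volume 30, value 111
Minimum volume: 20 m³.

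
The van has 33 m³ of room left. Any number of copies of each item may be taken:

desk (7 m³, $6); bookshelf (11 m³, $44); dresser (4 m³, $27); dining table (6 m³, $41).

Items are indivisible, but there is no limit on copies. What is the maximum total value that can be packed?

Best value-per-unit is dining table at 41/6; filling with it alone gives 5×41 = 205.
Optimal mix: 2×dresser + 4×dining table → volume 32, value 218.

$218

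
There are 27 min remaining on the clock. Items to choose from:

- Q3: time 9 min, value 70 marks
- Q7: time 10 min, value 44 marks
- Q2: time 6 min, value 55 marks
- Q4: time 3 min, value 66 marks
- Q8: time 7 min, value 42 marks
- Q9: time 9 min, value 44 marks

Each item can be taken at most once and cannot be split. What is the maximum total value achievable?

Check high-value combinations within 27 min:
- Q3+Q2+Q4+Q9: time 9+6+3+9=27, value 70+55+66+44=235
- Q3+Q2+Q4+Q8: time 9+6+3+7=25, value 70+55+66+42=233
- Q2+Q4+Q8+Q9: time 6+3+7+9=25, value 55+66+42+44=207
- Q7+Q2+Q4+Q8: time 10+6+3+7=26, value 44+55+66+42=207
Best: 235 marks.

235 marks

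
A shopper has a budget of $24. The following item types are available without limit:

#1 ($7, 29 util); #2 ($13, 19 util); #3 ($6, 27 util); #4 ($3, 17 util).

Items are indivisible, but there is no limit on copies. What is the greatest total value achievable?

136 util

Best value-per-unit is #4 at 17/3, and filling with it alone uses cost 8×3=24. No mix of the others beats 8×17 = 136.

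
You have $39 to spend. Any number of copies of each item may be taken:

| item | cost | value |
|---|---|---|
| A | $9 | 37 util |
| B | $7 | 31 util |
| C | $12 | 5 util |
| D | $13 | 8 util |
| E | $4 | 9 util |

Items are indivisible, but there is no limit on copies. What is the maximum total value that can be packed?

167 util

Best value-per-unit is B at 31/7; filling with it alone gives 5×31 = 155.
Optimal mix: 2×A + 3×B → cost 39, value 167.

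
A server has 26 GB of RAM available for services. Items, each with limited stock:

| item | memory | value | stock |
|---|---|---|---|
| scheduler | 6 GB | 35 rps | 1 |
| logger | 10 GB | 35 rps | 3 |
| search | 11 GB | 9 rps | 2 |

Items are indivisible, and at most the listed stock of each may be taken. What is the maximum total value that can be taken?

105 rps

Best selections within memory 26 and stock limits:
- 1×scheduler + 2×logger: memory 26, value 105
- 1×scheduler + 1×logger: memory 16, value 70
Best: 105 rps.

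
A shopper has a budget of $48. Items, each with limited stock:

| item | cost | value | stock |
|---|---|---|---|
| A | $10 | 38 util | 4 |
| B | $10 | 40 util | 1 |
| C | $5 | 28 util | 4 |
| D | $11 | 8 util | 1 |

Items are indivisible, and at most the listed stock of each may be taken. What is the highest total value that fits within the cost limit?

200 util

Best selections within cost 48 and stock limits:
- 2×A + 1×B + 3×C: cost 45, value 200
- 3×A + 3×C: cost 45, value 198
- 1×A + 1×B + 4×C: cost 40, value 190
Best: 200 util.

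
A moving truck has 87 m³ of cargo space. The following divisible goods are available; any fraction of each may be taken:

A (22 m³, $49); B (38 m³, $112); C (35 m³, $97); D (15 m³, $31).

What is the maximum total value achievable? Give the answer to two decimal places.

Take in order of value per unit:
- B (112/38 per unit): all 38 → value 112, running total 112.00
- C (97/35 per unit): all 35 → value 97, running total 209.00
- A (49/22 per unit): 14 of 22 → value 14×49/22 = 31.1818, running total 240.18
Total 240.18.

240.18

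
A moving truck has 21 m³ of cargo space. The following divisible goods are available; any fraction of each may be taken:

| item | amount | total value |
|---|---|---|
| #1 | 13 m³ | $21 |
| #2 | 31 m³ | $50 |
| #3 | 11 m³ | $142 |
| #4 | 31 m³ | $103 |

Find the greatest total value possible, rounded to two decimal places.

175.23

Take in order of value per unit:
- #3 (142/11 per unit): all 11 → value 142, running total 142.00
- #4 (103/31 per unit): 10 of 31 → value 10×103/31 = 33.2258, running total 175.23
Total 175.23.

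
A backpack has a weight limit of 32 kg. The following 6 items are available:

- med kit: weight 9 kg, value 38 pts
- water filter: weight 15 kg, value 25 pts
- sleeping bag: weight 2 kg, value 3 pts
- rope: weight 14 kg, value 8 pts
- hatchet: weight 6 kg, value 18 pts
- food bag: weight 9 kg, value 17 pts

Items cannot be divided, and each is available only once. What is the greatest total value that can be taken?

Check high-value combinations within 32 kg:
- med kit+water filter+sleeping bag+hatchet: weight 9+15+2+6=32, value 38+25+3+18=84
- med kit+water filter+hatchet: weight 9+15+6=30, value 38+25+18=81
- med kit+sleeping bag+hatchet+food bag: weight 9+2+6+9=26, value 38+3+18+17=76
- med kit+hatchet+food bag: weight 9+6+9=24, value 38+18+17=73
Best: 84 pts.

84 pts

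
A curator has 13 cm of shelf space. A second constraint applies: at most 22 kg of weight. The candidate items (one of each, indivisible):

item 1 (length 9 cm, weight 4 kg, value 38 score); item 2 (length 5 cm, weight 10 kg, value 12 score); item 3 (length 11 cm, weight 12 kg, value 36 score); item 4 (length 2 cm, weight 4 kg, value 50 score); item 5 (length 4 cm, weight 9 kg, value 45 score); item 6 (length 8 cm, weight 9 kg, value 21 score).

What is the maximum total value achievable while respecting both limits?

Feasible sets respecting both limits:
- item 4+item 5: length 6, weight 13, value 95
- item 1+item 4: length 11, weight 8, value 88
- item 3+item 4: length 13, weight 16, value 86
- item 1+item 5: length 13, weight 13, value 83
Best: 95 score.

95 score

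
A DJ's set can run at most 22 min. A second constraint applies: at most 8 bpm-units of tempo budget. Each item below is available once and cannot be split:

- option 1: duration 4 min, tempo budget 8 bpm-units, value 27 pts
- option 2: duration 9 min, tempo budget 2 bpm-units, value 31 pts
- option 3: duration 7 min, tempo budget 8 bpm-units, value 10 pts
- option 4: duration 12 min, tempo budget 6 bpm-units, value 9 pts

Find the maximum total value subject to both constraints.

Feasible sets respecting both limits:
- option 2+option 4: duration 21, tempo budget 8, value 40
- option 2: duration 9, tempo budget 2, value 31
- option 1: duration 4, tempo budget 8, value 27
- option 3: duration 7, tempo budget 8, value 10
Best: 40 pts.

40 pts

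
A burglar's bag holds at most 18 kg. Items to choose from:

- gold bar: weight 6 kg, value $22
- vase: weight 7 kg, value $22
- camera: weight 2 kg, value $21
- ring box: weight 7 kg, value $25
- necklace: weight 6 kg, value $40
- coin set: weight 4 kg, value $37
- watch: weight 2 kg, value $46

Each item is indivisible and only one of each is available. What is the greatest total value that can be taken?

Check high-value combinations within 18 kg:
- gold bar+necklace+coin set+watch: weight 6+6+4+2=18, value 22+40+37+46=145
- camera+necklace+coin set+watch: weight 2+6+4+2=14, value 21+40+37+46=144
- camera+ring box+necklace+watch: weight 2+7+6+2=17, value 21+25+40+46=132
Best: $145.

$145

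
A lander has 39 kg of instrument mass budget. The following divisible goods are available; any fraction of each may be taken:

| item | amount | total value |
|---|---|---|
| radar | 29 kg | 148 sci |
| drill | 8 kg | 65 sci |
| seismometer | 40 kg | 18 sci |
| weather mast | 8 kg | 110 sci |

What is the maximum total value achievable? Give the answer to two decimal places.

292.38

Take in order of value per unit:
- weather mast (110/8 per unit): all 8 → value 110, running total 110.00
- drill (65/8 per unit): all 8 → value 65, running total 175.00
- radar (148/29 per unit): 23 of 29 → value 23×148/29 = 117.3793, running total 292.38
Total 292.38.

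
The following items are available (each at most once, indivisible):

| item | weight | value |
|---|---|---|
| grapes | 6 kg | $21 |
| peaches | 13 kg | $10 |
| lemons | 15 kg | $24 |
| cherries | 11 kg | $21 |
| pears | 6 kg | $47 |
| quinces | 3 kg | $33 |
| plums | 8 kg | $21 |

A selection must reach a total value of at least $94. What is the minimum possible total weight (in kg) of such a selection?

15

Subsets with value ≥ 94, sorted by total weight:
- grapes+pears+quinces: weight 15, value 101
- pears+quinces+plums: weight 17, value 101
- cherries+pears+quinces: weight 20, value 101
- grapes+pears+quinces+plums: weight 23, value 122
Minimum weight: 15 kg.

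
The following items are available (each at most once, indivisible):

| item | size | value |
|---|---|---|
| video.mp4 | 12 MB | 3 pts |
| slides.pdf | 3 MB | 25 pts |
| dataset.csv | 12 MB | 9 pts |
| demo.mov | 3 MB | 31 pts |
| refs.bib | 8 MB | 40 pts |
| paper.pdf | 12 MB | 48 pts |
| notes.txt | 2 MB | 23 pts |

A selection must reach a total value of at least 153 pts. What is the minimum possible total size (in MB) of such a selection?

28

Subsets with value ≥ 153, sorted by total size:
- slides.pdf+demo.mov+refs.bib+paper.pdf+notes.txt: size 28, value 167
- slides.pdf+dataset.csv+demo.mov+refs.bib+paper.pdf: size 38, value 153
Minimum size: 28 MB.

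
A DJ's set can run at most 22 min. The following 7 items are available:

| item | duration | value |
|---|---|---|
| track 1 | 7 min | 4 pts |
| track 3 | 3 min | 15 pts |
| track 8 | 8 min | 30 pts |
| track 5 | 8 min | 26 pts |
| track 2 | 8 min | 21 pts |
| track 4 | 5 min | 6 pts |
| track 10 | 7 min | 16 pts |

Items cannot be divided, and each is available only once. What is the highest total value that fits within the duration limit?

Check high-value combinations within 22 min:
- track 3+track 8+track 5: duration 3+8+8=19, value 15+30+26=71
- track 3+track 8+track 2: duration 3+8+8=19, value 15+30+21=66
- track 3+track 5+track 2: duration 3+8+8=19, value 15+26+21=62
Best: 71 pts.

71 pts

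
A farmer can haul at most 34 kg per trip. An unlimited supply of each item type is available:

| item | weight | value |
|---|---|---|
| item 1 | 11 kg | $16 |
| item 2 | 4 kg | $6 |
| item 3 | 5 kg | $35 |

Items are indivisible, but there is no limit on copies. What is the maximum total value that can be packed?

$216

Best value-per-unit is item 3 at 35/5; filling with it alone gives 6×35 = 210.
Optimal mix: 1×item 2 + 6×item 3 → weight 34, value 216.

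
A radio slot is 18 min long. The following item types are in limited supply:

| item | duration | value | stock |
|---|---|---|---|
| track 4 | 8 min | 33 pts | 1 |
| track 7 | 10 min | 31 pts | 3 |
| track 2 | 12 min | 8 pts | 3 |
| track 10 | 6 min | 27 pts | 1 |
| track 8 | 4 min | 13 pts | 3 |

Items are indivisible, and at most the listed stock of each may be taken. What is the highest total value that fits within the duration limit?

73 pts

Best selections within duration 18 and stock limits:
- 1×track 4 + 1×track 10 + 1×track 8: duration 18, value 73
- 1×track 10 + 3×track 8: duration 18, value 66
- 1×track 4 + 1×track 7: duration 18, value 64
- 1×track 4 + 1×track 10: duration 14, value 60
Best: 73 pts.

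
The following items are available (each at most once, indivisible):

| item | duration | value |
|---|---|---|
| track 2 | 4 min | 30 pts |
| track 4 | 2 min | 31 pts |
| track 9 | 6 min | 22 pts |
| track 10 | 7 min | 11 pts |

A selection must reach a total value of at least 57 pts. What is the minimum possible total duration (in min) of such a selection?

Subsets with value ≥ 57, sorted by total duration:
- track 2+track 4: duration 6, value 61
- track 2+track 4+track 9: duration 12, value 83
Minimum duration: 6 min.

6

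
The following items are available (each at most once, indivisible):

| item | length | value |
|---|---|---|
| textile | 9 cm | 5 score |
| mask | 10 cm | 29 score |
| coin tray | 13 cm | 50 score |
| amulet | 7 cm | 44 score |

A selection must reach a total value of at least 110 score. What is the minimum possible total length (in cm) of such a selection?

Subsets with value ≥ 110, sorted by total length:
- mask+coin tray+amulet: length 30, value 123
- textile+mask+coin tray+amulet: length 39, value 128
Minimum length: 30 cm.

30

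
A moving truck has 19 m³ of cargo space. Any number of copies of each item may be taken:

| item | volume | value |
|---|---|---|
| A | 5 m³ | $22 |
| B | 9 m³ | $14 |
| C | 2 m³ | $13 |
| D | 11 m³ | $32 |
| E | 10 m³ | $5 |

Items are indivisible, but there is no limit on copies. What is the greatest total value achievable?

Best value-per-unit is C at 13/2, and filling with it alone uses volume 9×2=18. No mix of the others beats 9×13 = 117.

$117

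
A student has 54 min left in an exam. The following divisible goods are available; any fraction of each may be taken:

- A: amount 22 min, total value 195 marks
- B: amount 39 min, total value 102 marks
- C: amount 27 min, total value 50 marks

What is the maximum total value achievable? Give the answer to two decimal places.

278.69

Take in order of value per unit:
- A (195/22 per unit): all 22 → value 195, running total 195.00
- B (102/39 per unit): 32 of 39 → value 32×102/39 = 83.6923, running total 278.69
Total 278.69.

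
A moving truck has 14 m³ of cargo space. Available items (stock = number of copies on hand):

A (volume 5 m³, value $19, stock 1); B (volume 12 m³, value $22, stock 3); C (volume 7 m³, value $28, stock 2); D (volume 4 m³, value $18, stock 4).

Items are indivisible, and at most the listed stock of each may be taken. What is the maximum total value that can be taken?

$56

Best selections within volume 14 and stock limits:
- 2×C: volume 14, value 56
- 1×A + 2×D: volume 13, value 55
- 3×D: volume 12, value 54
Best: $56.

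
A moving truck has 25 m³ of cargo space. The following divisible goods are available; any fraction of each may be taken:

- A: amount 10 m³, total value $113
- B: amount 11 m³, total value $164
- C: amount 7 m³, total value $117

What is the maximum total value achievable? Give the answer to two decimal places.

360.10

Take in order of value per unit:
- C (117/7 per unit): all 7 → value 117, running total 117.00
- B (164/11 per unit): all 11 → value 164, running total 281.00
- A (113/10 per unit): 7 of 10 → value 7×113/10 = 79.1000, running total 360.10
Total 360.10.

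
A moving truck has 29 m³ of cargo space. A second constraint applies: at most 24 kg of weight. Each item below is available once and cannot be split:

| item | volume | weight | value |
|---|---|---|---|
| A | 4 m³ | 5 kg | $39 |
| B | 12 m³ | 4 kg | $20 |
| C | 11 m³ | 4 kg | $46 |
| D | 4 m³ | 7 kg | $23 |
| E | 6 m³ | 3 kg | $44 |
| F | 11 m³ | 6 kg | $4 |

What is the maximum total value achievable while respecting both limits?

$152

Feasible sets respecting both limits:
- A+C+D+E: volume 25, weight 19, value 152
- A+C+E: volume 21, weight 12, value 129
- A+B+D+E: volume 26, weight 19, value 126
- C+D+E: volume 21, weight 14, value 113
Best: $152.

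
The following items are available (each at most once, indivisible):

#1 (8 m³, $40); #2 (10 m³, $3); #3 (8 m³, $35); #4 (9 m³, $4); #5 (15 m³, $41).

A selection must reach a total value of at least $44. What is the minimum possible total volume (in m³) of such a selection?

Subsets with value ≥ 44, sorted by total volume:
- #1+#3: volume 16, value 75
- #1+#4: volume 17, value 44
- #1+#5: volume 23, value 81
- #3+#5: volume 23, value 76
Minimum volume: 16 m³.

16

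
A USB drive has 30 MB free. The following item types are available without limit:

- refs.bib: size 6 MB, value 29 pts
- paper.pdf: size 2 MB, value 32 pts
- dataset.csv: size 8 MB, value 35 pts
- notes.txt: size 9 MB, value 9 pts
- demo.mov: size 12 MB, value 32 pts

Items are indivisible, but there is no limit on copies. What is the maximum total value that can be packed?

480 pts

Best value-per-unit is paper.pdf at 32/2, and filling with it alone uses size 15×2=30. No mix of the others beats 15×32 = 480.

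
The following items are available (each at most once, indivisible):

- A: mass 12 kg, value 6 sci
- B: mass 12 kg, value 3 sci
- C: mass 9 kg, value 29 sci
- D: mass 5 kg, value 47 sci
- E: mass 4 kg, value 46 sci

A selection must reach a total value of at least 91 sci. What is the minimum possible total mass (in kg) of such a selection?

Subsets with value ≥ 91, sorted by total mass:
- D+E: mass 9, value 93
- C+D+E: mass 18, value 122
- A+D+E: mass 21, value 99
Minimum mass: 9 kg.

9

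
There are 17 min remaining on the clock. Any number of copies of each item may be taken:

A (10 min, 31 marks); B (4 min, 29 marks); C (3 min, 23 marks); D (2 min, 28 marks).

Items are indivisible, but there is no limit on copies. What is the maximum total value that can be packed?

224 marks

Best value-per-unit is D at 28/2, and filling with it alone uses time 8×2=16. No mix of the others beats 8×28 = 224.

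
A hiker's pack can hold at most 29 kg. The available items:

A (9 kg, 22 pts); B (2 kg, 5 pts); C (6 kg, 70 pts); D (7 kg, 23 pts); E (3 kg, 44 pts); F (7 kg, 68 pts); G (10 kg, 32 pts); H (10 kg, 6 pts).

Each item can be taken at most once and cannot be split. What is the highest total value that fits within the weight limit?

Check high-value combinations within 29 kg:
- B+C+E+F+G: weight 2+6+3+7+10=28, value 5+70+44+68+32=219
- C+E+F+G: weight 6+3+7+10=26, value 70+44+68+32=214
- B+C+D+E+F: weight 2+6+7+3+7=25, value 5+70+23+44+68=210
- A+B+C+E+F: weight 9+2+6+3+7=27, value 22+5+70+44+68=209
Best: 219 pts.

219 pts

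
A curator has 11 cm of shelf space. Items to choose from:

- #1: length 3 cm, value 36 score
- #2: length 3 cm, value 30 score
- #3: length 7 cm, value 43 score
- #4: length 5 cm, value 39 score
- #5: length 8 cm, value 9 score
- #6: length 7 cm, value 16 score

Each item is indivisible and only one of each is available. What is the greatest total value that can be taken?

This is a 0/1 knapsack; check combinations near the capacity.
- #1+#2+#4: length 3+3+5=11, value 36+30+39=105
- #1+#3: length 3+7=10, value 36+43=79
- #1+#4: length 3+5=8, value 36+39=75
- #2+#3: length 3+7=10, value 30+43=73
- #2+#4: length 3+5=8, value 30+39=69
Best: 105 score.

105 score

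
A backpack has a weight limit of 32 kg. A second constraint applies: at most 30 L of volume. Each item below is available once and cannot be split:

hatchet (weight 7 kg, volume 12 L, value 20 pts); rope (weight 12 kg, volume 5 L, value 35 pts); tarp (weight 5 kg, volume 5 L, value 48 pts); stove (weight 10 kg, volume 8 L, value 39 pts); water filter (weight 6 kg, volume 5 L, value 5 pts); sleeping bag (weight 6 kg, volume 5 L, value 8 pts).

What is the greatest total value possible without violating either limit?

122 pts

Feasible sets respecting both limits:
- rope+tarp+stove: weight 27, volume 18, value 122
- hatchet+tarp+stove+sleeping bag: weight 28, volume 30, value 115
- hatchet+tarp+stove+water filter: weight 28, volume 30, value 112
Best: 122 pts.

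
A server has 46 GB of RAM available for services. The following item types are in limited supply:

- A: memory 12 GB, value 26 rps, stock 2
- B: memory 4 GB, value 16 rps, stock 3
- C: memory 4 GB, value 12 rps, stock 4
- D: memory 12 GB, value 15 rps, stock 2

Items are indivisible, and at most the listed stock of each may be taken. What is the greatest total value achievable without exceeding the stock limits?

Top feasible selections:
- 2×A + 3×B + 2×C: memory 44, value 124
- 1×A + 3×B + 4×C: memory 40, value 122
Best: 124 rps.

124 rps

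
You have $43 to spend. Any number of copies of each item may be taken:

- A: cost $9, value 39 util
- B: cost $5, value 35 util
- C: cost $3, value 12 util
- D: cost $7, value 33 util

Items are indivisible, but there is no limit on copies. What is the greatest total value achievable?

292 util

Best value-per-unit is B at 35/5; filling with it alone gives 8×35 = 280.
Optimal mix: 8×B + 1×C → cost 43, value 292.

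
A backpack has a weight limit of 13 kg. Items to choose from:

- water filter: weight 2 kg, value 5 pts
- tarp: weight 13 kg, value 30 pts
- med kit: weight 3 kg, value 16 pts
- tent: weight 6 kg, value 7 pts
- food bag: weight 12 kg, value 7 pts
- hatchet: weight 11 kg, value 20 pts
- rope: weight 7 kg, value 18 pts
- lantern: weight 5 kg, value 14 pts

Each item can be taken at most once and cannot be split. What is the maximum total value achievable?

39 pts

Check high-value combinations within 13 kg:
- water filter+med kit+rope: weight 2+3+7=12, value 5+16+18=39
- water filter+med kit+lantern: weight 2+3+5=10, value 5+16+14=35
- med kit+rope: weight 3+7=10, value 16+18=34
- rope+lantern: weight 7+5=12, value 18+14=32
- med kit+lantern: weight 3+5=8, value 16+14=30
Best: 39 pts.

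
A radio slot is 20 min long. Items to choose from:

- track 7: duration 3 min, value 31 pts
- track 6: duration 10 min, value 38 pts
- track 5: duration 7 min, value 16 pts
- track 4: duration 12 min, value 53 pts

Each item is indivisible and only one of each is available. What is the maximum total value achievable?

85 pts

This is a 0/1 knapsack; check combinations near the capacity.
- track 7+track 6+track 5: duration 3+10+7=20, value 31+38+16=85
- track 7+track 4: duration 3+12=15, value 31+53=84
- track 7+track 6: duration 3+10=13, value 31+38=69
Best: 85 pts.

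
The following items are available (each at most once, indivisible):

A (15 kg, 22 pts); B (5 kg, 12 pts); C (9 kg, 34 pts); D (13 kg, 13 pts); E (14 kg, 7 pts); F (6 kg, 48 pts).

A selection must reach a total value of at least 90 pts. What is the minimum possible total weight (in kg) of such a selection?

Subsets with value ≥ 90, sorted by total weight:
- B+C+F: weight 20, value 94
- C+D+F: weight 28, value 95
- A+C+F: weight 30, value 104
Minimum weight: 20 kg.

20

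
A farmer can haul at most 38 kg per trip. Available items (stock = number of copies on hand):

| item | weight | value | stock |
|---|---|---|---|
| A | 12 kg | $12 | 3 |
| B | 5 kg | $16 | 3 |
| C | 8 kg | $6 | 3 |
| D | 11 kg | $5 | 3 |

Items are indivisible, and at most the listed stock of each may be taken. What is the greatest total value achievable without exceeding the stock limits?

$66

Best selections within weight 38 and stock limits:
- 1×A + 3×B + 1×C: weight 35, value 66
- 1×A + 3×B + 1×D: weight 38, value 65
- 1×A + 3×B: weight 27, value 60
- 3×B + 2×C: weight 31, value 60
Best: $66.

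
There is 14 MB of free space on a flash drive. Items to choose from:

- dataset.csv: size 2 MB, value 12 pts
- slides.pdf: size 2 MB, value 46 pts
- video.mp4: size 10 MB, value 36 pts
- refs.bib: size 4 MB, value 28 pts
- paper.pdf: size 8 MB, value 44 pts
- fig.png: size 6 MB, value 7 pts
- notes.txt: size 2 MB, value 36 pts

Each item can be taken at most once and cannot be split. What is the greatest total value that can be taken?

138 pts

This is a 0/1 knapsack; check combinations near the capacity.
- dataset.csv+slides.pdf+paper.pdf+notes.txt: size 2+2+8+2=14, value 12+46+44+36=138
- slides.pdf+paper.pdf+notes.txt: size 2+8+2=12, value 46+44+36=126
- dataset.csv+slides.pdf+refs.bib+notes.txt: size 2+2+4+2=10, value 12+46+28+36=122
- slides.pdf+refs.bib+paper.pdf: size 2+4+8=14, value 46+28+44=118
- slides.pdf+video.mp4+notes.txt: size 2+10+2=14, value 46+36+36=118
Best: 138 pts.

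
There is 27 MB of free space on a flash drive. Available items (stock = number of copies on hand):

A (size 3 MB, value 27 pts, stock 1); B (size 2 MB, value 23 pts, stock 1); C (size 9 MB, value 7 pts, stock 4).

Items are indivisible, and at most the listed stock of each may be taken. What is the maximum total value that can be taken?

64 pts

Top feasible selections:
- 1×A + 1×B + 2×C: size 23, value 64
- 1×A + 1×B + 1×C: size 14, value 57
Best: 64 pts.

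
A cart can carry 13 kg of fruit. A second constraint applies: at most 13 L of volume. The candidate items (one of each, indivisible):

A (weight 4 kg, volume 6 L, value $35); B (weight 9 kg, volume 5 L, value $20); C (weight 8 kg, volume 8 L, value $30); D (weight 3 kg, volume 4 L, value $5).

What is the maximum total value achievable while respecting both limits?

$55

Feasible sets respecting both limits:
- A+B: weight 13, volume 11, value 55
- A+D: weight 7, volume 10, value 40
- A: weight 4, volume 6, value 35
Best: $55.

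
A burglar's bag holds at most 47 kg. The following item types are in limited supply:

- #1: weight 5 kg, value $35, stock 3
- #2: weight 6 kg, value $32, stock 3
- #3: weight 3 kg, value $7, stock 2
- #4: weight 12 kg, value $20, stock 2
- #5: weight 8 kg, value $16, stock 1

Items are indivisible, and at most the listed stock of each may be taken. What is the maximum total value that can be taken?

$231

Best selections within weight 47 and stock limits:
- 3×#1 + 3×#2 + 2×#3 + 1×#5: weight 47, value 231
- 3×#1 + 3×#2 + 1×#3 + 1×#5: weight 44, value 224
- 3×#1 + 3×#2 + 1×#4: weight 45, value 221
- 3×#1 + 3×#2 + 1×#5: weight 41, value 217
Best: $231.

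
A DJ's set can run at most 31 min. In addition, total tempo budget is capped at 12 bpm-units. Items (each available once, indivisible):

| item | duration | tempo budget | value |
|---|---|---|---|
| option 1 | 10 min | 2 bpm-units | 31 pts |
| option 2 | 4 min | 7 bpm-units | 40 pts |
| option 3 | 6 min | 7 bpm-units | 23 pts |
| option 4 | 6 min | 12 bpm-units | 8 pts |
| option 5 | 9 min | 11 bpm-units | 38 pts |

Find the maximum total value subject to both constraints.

Feasible sets respecting both limits:
- option 1+option 2: duration 14, tempo budget 9, value 71
- option 1+option 3: duration 16, tempo budget 9, value 54
- option 2: duration 4, tempo budget 7, value 40
Best: 71 pts.

71 pts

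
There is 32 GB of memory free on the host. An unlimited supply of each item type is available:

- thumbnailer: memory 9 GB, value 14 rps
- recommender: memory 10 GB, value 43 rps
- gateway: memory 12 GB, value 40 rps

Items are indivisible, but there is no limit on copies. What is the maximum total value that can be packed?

129 rps

Best value-per-unit is recommender at 43/10, and filling with it alone uses memory 3×10=30. No mix of the others beats 3×43 = 129.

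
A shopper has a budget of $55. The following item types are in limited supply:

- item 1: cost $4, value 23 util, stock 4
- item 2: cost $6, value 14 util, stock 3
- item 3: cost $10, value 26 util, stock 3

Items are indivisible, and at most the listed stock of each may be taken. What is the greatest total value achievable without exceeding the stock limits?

186 util

Top feasible selections:
- 4×item 1 + 3×item 2 + 2×item 3: cost 54, value 186
- 4×item 1 + 1×item 2 + 3×item 3: cost 52, value 184
- 3×item 1 + 2×item 2 + 3×item 3: cost 54, value 175
Best: 186 util.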